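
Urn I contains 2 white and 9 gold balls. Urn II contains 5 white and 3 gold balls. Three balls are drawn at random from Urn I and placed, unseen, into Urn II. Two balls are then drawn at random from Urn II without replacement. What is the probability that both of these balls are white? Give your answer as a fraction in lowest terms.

Condition on how many of the transferred balls are white (from Urn I: 2 white of 11; then Urn II has 11 total).
  0 white: C(2,0)C(9,3)/C(11,3) = 28/55; then P = C(5,2)/C(11,2) = 2/11
  1 white: C(2,1)C(9,2)/C(11,3) = 24/55; then P = C(6,2)/C(11,2) = 3/11
  2 white: C(2,2)C(9,1)/C(11,3) = 3/55; then P = C(7,2)/C(11,2) = 21/55
P(both white) = 703/3025 ≈ 0.2324.

703/3025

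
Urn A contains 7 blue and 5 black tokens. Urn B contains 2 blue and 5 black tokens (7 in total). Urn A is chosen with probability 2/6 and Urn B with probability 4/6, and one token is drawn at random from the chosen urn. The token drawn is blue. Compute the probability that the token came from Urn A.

P(blue | Urn A) = 7/12; P(blue | Urn B) = 2/7.
P(blue) = 1/3·7/12 + 2/3·2/7 = 97/252.
By Bayes' rule, P(Urn A | blue) = 7/36 / 97/252 = 49/97 ≈ 0.5052.

49/97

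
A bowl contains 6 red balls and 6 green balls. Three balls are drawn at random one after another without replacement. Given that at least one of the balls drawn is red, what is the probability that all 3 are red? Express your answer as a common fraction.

1/10

P(all 3 red) = C(6,3)/C(12,3) = 1/11; P(at least one red) = 1 − C(6,3)/C(12,3) = 10/11.
Since 'all 3 red' ⊆ 'at least one red', P(all 3 | at least one) = 1/11 / 10/11 = 1/10 ≈ 0.1000.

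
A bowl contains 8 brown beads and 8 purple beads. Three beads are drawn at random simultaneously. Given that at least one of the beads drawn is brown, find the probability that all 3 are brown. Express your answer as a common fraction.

1/9

P(all 3 brown) = C(8,3)/C(16,3) = 1/10; P(at least one brown) = 1 − C(8,3)/C(16,3) = 9/10.
Since 'all 3 brown' ⊆ 'at least one brown', P(all 3 | at least one) = 1/10 / 9/10 = 1/9 ≈ 0.1111.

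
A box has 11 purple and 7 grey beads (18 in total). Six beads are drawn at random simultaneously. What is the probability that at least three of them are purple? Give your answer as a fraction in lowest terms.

781/884

Sum the hypergeometric tail for j = 3,…,6 purple beads.
Favorable = C(11,3)·C(7,3) + C(11,4)·C(7,2) + C(11,5)·C(7,1) + C(11,6)·C(7,0) = 16401; total = C(18,6) = 18564.
P = 16401/18564 = 781/884 ≈ 0.8835.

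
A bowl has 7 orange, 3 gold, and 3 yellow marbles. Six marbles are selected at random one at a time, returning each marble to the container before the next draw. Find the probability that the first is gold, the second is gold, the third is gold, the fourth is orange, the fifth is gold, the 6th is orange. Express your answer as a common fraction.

3969/4826809

Multiply the conditional probability of each draw in order, with replacement (the composition resets each draw).
P = (3/13) · (3/13) · (3/13) · (7/13) · (3/13) · (7/13) = 3969/4826809 ≈ 0.0008.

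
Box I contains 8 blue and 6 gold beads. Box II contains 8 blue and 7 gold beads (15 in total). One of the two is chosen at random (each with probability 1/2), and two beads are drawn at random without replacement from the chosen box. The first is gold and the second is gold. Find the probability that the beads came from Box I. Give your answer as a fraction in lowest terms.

75/166

P(E | Box I) = 15/91; P(E | Box II) = 1/5.
P(E) = 1/2·15/91 + 1/2·1/5 = 83/455.
By Bayes' rule, P(Box I | E) = 15/182 / 83/455 = 75/166 ≈ 0.4518.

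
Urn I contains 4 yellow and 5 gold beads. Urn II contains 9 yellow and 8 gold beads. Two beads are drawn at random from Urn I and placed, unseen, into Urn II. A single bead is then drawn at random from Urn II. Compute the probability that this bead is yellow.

Condition on how many of the transferred beads are yellow (from Urn I: 4 yellow of 9; then Urn II has 19 total).
  0 yellow: C(4,0)C(5,2)/C(9,2) = 5/18; then P = 9/19
  1 yellow: C(4,1)C(5,1)/C(9,2) = 5/9; then P = 10/19
  2 yellow: C(4,2)C(5,0)/C(9,2) = 1/6; then P = 11/19
P(yellow from Urn II) = 89/171 ≈ 0.5205.

89/171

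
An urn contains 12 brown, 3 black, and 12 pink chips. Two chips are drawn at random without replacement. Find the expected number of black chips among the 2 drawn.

2/9

By linearity of expectation, E[X] = Σ P(draw i is black); by symmetry each draw (even without replacement) has P(black) = 3/27.
E[X] = 2 · 3/27 = 2/9 ≈ 0.2222.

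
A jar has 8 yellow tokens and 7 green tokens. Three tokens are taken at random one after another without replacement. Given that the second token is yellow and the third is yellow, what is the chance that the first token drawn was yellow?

P(first=yellow and the second token is yellow and the third is yellow) = (8/15)·(7/14)·(6/13) = 8/65.
P(E) = Σ over first color = 8/65 + 28/195 = 4/15.
By Bayes, P(first=yellow | E) = 8/65 / 4/15 = 6/13 ≈ 0.4615.

6/13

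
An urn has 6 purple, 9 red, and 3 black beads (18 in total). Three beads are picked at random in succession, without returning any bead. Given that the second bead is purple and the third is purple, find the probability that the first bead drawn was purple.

1/4

P(first=purple and the second bead is purple and the third is purple) = (6/18)·(5/17)·(4/16) = 5/204.
P(E) = Σ over first color = 5/204 + 15/272 + 5/272 = 5/51.
By Bayes, P(first=purple | E) = 5/204 / 5/51 = 1/4 ≈ 0.2500.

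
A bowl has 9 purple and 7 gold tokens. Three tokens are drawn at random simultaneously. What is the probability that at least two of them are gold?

Sum the hypergeometric tail for j = 2,…,3 gold tokens.
Favorable = C(7,2)·C(9,1) + C(7,3)·C(9,0) = 224; total = C(16,3) = 560.
P = 224/560 = 2/5 ≈ 0.4000.

2/5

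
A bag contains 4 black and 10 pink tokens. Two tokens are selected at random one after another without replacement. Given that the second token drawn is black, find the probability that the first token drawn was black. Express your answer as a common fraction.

P(first=black and the second token drawn is black) = (4/14)·(3/13) = 6/91.
P(the second token drawn is black) = Σ over first color = 6/91 + 20/91 = 2/7.
By Bayes, P(first=black | the second token drawn is black) = 6/91 / 2/7 = 3/13 ≈ 0.2308.

3/13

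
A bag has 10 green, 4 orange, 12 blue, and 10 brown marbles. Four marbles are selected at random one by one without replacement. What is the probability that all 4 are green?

2/561

Unordered draws without replacement: count favorable combinations over C(36,4).
Favorable = C(10,4) · C(4,0) · C(12,0) · C(10,0) = 210; total = C(36,4) = 58905.
P = 210/58905 = 2/561 ≈ 0.0036.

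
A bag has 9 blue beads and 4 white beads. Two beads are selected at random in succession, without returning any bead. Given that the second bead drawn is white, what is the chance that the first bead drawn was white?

1/4

P(first=white and the second bead drawn is white) = (4/13)·(3/12) = 1/13.
P(the second bead drawn is white) = Σ over first color = 3/13 + 1/13 = 4/13.
By Bayes, P(first=white | the second bead drawn is white) = 1/13 / 4/13 = 1/4 ≈ 0.2500.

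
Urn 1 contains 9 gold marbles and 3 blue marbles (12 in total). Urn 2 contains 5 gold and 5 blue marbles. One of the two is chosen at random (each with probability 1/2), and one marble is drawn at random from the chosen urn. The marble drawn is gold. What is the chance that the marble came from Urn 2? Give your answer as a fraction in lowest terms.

2/5

P(gold | Urn 1) = 3/4; P(gold | Urn 2) = 1/2.
P(gold) = 1/2·3/4 + 1/2·1/2 = 5/8.
By Bayes' rule, P(Urn 2 | gold) = 1/4 / 5/8 = 2/5 ≈ 0.4000.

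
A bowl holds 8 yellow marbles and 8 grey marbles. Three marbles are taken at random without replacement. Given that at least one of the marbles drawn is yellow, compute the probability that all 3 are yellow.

P(all 3 yellow) = C(8,3)/C(16,3) = 1/10; P(at least one yellow) = 1 − C(8,3)/C(16,3) = 9/10.
Since 'all 3 yellow' ⊆ 'at least one yellow', P(all 3 | at least one) = 1/10 / 9/10 = 1/9 ≈ 0.1111.

1/9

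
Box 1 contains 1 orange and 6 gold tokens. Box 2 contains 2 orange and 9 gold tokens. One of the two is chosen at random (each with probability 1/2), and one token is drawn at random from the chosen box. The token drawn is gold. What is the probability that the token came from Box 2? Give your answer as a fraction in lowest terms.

P(gold | Box 1) = 6/7; P(gold | Box 2) = 9/11.
P(gold) = 1/2·6/7 + 1/2·9/11 = 129/154.
By Bayes' rule, P(Box 2 | gold) = 9/22 / 129/154 = 21/43 ≈ 0.4884.

21/43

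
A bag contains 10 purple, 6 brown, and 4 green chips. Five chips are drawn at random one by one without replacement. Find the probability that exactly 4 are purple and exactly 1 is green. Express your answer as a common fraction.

35/646

Unordered draws without replacement: count favorable combinations over C(20,5).
Favorable = C(10,4) · C(6,0) · C(4,1) = 840; total = C(20,5) = 15504.
P = 840/15504 = 35/646 ≈ 0.0542.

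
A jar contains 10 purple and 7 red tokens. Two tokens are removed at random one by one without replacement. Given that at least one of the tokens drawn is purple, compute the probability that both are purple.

9/23

P(both purple) = C(10,2)/C(17,2) = 45/136; P(at least one purple) = 1 − C(7,2)/C(17,2) = 115/136.
Since 'both purple' ⊆ 'at least one purple', P(both | at least one) = 45/136 / 115/136 = 9/23 ≈ 0.3913.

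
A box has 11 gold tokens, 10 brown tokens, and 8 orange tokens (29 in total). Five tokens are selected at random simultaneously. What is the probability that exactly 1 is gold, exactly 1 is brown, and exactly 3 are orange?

Unordered draws without replacement: count favorable combinations over C(29,5).
Favorable = C(11,1) · C(10,1) · C(8,3) = 6160; total = C(29,5) = 118755.
P = 6160/118755 = 176/3393 ≈ 0.0519.

176/3393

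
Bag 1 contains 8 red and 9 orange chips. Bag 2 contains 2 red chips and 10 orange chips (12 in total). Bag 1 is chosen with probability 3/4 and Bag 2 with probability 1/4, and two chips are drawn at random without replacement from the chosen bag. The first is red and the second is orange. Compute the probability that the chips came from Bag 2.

170/1061

P(E | Bag 1) = 9/34; P(E | Bag 2) = 5/33.
P(E) = 3/4·9/34 + 1/4·5/33 = 1061/4488.
By Bayes' rule, P(Bag 2 | E) = 5/132 / 1061/4488 = 170/1061 ≈ 0.1602.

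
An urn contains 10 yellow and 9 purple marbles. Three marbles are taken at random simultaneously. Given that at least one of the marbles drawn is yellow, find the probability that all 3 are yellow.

8/59

P(all 3 yellow) = C(10,3)/C(19,3) = 40/323; P(at least one yellow) = 1 − C(9,3)/C(19,3) = 295/323.
Since 'all 3 yellow' ⊆ 'at least one yellow', P(all 3 | at least one) = 40/323 / 295/323 = 8/59 ≈ 0.1356.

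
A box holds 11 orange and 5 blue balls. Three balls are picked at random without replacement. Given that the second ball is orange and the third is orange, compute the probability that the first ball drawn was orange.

P(first=orange and the second ball is orange and the third is orange) = (11/16)·(10/15)·(9/14) = 33/112.
P(E) = Σ over first color = 33/112 + 55/336 = 11/24.
By Bayes, P(first=orange | E) = 33/112 / 11/24 = 9/14 ≈ 0.6429.

9/14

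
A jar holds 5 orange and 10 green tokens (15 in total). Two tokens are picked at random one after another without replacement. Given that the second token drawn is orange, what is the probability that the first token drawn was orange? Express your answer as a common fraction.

2/7

P(first=orange and the second token drawn is orange) = (5/15)·(4/14) = 2/21.
P(the second token drawn is orange) = Σ over first color = 2/21 + 5/21 = 1/3.
By Bayes, P(first=orange | the second token drawn is orange) = 2/21 / 1/3 = 2/7 ≈ 0.2857.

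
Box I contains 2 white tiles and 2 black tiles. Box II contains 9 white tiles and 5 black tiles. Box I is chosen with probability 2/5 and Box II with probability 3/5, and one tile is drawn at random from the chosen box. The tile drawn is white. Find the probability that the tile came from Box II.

27/41

P(white | Box I) = 1/2; P(white | Box II) = 9/14.
P(white) = 2/5·1/2 + 3/5·9/14 = 41/70.
By Bayes' rule, P(Box II | white) = 27/70 / 41/70 = 27/41 ≈ 0.6585.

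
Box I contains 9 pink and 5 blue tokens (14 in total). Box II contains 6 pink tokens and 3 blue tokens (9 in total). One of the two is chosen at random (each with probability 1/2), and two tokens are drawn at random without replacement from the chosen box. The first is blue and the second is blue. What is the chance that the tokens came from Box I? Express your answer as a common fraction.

P(E | Box I) = 10/91; P(E | Box II) = 1/12.
P(E) = 1/2·10/91 + 1/2·1/12 = 211/2184.
By Bayes' rule, P(Box I | E) = 5/91 / 211/2184 = 120/211 ≈ 0.5687.

120/211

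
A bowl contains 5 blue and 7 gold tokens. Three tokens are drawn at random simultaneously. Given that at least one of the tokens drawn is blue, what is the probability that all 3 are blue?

P(all 3 blue) = C(5,3)/C(12,3) = 1/22; P(at least one blue) = 1 − C(7,3)/C(12,3) = 37/44.
Since 'all 3 blue' ⊆ 'at least one blue', P(all 3 | at least one) = 1/22 / 37/44 = 2/37 ≈ 0.0541.

2/37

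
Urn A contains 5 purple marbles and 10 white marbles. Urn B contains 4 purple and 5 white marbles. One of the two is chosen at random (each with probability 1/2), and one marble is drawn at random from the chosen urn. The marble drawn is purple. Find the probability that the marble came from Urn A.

P(purple | Urn A) = 1/3; P(purple | Urn B) = 4/9.
P(purple) = 1/2·1/3 + 1/2·4/9 = 7/18.
By Bayes' rule, P(Urn A | purple) = 1/6 / 7/18 = 3/7 ≈ 0.4286.

3/7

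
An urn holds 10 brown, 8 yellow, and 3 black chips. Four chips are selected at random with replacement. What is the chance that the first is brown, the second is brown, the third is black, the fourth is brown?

1000/64827

Multiply the conditional probability of each draw in order, with replacement (the composition resets each draw).
P = (10/21) · (10/21) · (3/21) · (10/21) = 1000/64827 ≈ 0.0154.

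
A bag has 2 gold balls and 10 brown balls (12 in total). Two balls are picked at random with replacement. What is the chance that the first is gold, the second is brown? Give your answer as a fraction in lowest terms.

Multiply the conditional probability of each draw in order, with replacement (the composition resets each draw).
P = (2/12) · (10/12) = 5/36 ≈ 0.1389.

5/36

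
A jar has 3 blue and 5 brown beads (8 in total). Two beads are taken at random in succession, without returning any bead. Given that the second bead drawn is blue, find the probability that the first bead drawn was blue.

P(first=blue and the second bead drawn is blue) = (3/8)·(2/7) = 3/28.
P(the second bead drawn is blue) = Σ over first color = 3/28 + 15/56 = 3/8.
By Bayes, P(first=blue | the second bead drawn is blue) = 3/28 / 3/8 = 2/7 ≈ 0.2857.

2/7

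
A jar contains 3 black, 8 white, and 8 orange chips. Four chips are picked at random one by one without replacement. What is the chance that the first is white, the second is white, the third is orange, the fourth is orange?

98/2907

Multiply the conditional probability of each draw in order, without replacement, so each draw removes one from its color and from the total.
P = (8/19) · (7/18) · (8/17) · (7/16) = 98/2907 ≈ 0.0337.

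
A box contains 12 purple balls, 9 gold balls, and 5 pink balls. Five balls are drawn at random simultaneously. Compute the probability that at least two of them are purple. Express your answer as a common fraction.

181/230

Sum the hypergeometric tail for j = 2,…,5 purple balls.
Favorable = C(12,2)·C(14,3) + C(12,3)·C(14,2) + C(12,4)·C(14,1) + C(12,5)·C(14,0) = 51766; total = C(26,5) = 65780.
P = 51766/65780 = 181/230 ≈ 0.7870.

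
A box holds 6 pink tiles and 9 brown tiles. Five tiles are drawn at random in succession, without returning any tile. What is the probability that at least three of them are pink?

41/143

Sum the hypergeometric tail for j = 3,…,5 pink tiles.
Favorable = C(6,3)·C(9,2) + C(6,4)·C(9,1) + C(6,5)·C(9,0) = 861; total = C(15,5) = 3003.
P = 861/3003 = 41/143 ≈ 0.2867.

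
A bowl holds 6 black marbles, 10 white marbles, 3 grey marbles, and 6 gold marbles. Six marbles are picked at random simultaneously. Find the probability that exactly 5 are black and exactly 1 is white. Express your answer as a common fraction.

3/8855

Unordered draws without replacement: count favorable combinations over C(25,6).
Favorable = C(6,5) · C(10,1) · C(3,0) · C(6,0) = 60; total = C(25,6) = 177100.
P = 60/177100 = 3/8855 ≈ 0.0003.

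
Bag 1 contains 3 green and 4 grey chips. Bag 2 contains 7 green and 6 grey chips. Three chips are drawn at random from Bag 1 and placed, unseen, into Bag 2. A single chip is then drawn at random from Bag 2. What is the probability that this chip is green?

29/56

Condition on how many of the transferred chips are green (from Bag 1: 3 green of 7; then Bag 2 has 16 total).
  0 green: C(3,0)C(4,3)/C(7,3) = 4/35; then P = 7/16
  1 green: C(3,1)C(4,2)/C(7,3) = 18/35; then P = 8/16
  2 green: C(3,2)C(4,1)/C(7,3) = 12/35; then P = 9/16
  3 green: C(3,3)C(4,0)/C(7,3) = 1/35; then P = 10/16
P(green from Bag 2) = 29/56 ≈ 0.5179.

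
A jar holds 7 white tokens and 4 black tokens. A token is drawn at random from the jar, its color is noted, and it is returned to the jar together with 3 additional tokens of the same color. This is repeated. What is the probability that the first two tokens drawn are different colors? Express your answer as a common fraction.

4/11

Either black then white, or white then black; after the first draw the total is 14.
P = (4/11)·(7/14) + (7/11)·(4/14) = 4/11 ≈ 0.3636.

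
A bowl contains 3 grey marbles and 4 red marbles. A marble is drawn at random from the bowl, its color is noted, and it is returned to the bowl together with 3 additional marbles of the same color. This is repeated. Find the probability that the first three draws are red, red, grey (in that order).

Track the composition after each reinforcement of +3.
P = (4/7) · (7/10) · (3/13) = 6/65 ≈ 0.0923.

6/65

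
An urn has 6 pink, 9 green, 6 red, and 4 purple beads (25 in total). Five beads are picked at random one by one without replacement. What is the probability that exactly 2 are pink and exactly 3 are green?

Unordered draws without replacement: count favorable combinations over C(25,5).
Favorable = C(6,2) · C(9,3) · C(6,0) · C(4,0) = 1260; total = C(25,5) = 53130.
P = 1260/53130 = 6/253 ≈ 0.0237.

6/253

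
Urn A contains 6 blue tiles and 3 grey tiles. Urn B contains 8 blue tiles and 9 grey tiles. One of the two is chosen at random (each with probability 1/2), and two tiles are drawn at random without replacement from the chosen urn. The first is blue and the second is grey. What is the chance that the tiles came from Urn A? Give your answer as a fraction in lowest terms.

17/35

P(E | Urn A) = 1/4; P(E | Urn B) = 9/34.
P(E) = 1/2·1/4 + 1/2·9/34 = 35/136.
By Bayes' rule, P(Urn A | E) = 1/8 / 35/136 = 17/35 ≈ 0.4857.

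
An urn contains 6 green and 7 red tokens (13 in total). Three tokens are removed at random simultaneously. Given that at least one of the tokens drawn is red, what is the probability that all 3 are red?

5/38

P(all 3 red) = C(7,3)/C(13,3) = 35/286; P(at least one red) = 1 − C(6,3)/C(13,3) = 133/143.
Since 'all 3 red' ⊆ 'at least one red', P(all 3 | at least one) = 35/286 / 133/143 = 5/38 ≈ 0.1316.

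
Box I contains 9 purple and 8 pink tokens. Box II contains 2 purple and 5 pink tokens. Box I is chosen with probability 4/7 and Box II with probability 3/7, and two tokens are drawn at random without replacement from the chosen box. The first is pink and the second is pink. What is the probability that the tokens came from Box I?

P(E | Box I) = 7/34; P(E | Box II) = 10/21.
P(E) = 4/7·7/34 + 3/7·10/21 = 268/833.
By Bayes' rule, P(Box I | E) = 2/17 / 268/833 = 49/134 ≈ 0.3657.

49/134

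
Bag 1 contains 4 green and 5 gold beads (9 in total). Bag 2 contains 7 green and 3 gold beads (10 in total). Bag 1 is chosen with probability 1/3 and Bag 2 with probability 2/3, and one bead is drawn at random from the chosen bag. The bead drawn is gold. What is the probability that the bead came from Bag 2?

P(gold | Bag 1) = 5/9; P(gold | Bag 2) = 3/10.
P(gold) = 1/3·5/9 + 2/3·3/10 = 52/135.
By Bayes' rule, P(Bag 2 | gold) = 1/5 / 52/135 = 27/52 ≈ 0.5192.

27/52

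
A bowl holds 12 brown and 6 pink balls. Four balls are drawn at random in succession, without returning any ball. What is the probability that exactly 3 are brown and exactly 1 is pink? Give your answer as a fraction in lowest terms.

Unordered draws without replacement: count favorable combinations over C(18,4).
Favorable = C(12,3) · C(6,1) = 1320; total = C(18,4) = 3060.
P = 1320/3060 = 22/51 ≈ 0.4314.

22/51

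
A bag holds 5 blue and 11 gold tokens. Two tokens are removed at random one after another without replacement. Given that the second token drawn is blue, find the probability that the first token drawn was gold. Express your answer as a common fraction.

11/15

P(first=gold and the second token drawn is blue) = (11/16)·(5/15) = 11/48.
P(the second token drawn is blue) = Σ over first color = 1/12 + 11/48 = 5/16.
By Bayes, P(first=gold | the second token drawn is blue) = 11/48 / 5/16 = 11/15 ≈ 0.7333.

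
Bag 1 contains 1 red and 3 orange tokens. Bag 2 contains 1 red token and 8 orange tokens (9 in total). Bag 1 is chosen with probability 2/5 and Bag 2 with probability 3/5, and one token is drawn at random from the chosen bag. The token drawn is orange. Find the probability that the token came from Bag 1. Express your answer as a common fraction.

9/25

P(orange | Bag 1) = 3/4; P(orange | Bag 2) = 8/9.
P(orange) = 2/5·3/4 + 3/5·8/9 = 5/6.
By Bayes' rule, P(Bag 1 | orange) = 3/10 / 5/6 = 9/25 ≈ 0.3600.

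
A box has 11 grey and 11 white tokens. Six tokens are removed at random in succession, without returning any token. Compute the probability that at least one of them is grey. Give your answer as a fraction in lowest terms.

Use the complement: P(at least one grey) = 1 − P(no grey).
P(none) = C(11,6)/C(22,6) = 462/74613.
So P = 1 − 462/74613 = 321/323 ≈ 0.9938.

321/323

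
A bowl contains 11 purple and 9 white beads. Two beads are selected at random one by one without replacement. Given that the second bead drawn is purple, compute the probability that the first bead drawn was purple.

10/19

P(first=purple and the second bead drawn is purple) = (11/20)·(10/19) = 11/38.
P(the second bead drawn is purple) = Σ over first color = 11/38 + 99/380 = 11/20.
By Bayes, P(first=purple | the second bead drawn is purple) = 11/38 / 11/20 = 10/19 ≈ 0.5263.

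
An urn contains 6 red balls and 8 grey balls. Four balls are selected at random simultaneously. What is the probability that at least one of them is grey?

Use the complement: P(at least one grey) = 1 − P(no grey).
P(none) = C(6,4)/C(14,4) = 15/1001.
So P = 1 − 15/1001 = 986/1001 ≈ 0.9850.

986/1001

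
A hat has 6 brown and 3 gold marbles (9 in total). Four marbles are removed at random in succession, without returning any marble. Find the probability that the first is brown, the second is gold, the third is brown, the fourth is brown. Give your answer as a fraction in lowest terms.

5/42

Multiply the conditional probability of each draw in order, without replacement, so each draw removes one from its color and from the total.
P = (6/9) · (3/8) · (5/7) · (4/6) = 5/42 ≈ 0.1190.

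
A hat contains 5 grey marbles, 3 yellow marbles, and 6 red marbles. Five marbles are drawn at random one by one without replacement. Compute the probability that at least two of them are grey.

89/143

Sum the hypergeometric tail for j = 2,…,5 grey marbles.
Favorable = C(5,2)·C(9,3) + C(5,3)·C(9,2) + C(5,4)·C(9,1) + C(5,5)·C(9,0) = 1246; total = C(14,5) = 2002.
P = 1246/2002 = 89/143 ≈ 0.6224.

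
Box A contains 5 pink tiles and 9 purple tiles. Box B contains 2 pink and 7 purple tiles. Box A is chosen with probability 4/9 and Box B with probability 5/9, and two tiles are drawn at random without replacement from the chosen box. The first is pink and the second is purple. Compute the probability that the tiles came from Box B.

P(E | Box A) = 45/182; P(E | Box B) = 7/36.
P(E) = 4/9·45/182 + 5/9·7/36 = 6425/29484.
By Bayes' rule, P(Box B | E) = 35/324 / 6425/29484 = 637/1285 ≈ 0.4957.

637/1285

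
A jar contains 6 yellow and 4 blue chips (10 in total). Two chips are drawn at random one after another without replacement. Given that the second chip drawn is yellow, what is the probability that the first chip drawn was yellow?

5/9

P(first=yellow and the second chip drawn is yellow) = (6/10)·(5/9) = 1/3.
P(the second chip drawn is yellow) = Σ over first color = 1/3 + 4/15 = 3/5.
By Bayes, P(first=yellow | the second chip drawn is yellow) = 1/3 / 3/5 = 5/9 ≈ 0.5556.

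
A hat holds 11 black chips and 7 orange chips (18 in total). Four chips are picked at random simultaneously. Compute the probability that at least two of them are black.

Sum the hypergeometric tail for j = 2,…,4 black chips.
Favorable = C(11,2)·C(7,2) + C(11,3)·C(7,1) + C(11,4)·C(7,0) = 2640; total = C(18,4) = 3060.
P = 2640/3060 = 44/51 ≈ 0.8627.

44/51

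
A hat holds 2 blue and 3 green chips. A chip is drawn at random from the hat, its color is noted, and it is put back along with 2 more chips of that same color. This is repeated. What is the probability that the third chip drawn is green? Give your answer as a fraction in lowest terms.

Sum over the four possibilities for the first two draws (green/not-green each), tracking how the green count and total change by +2 per draw.
P(third is green) = 3/5 ≈ 0.6000. (In a Pólya urn every draw has the same marginal probability 3/5.)

3/5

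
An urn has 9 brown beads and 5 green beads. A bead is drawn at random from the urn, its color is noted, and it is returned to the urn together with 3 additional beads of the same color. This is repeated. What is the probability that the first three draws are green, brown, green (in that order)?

9/119

Track the composition after each reinforcement of +3.
P = (5/14) · (9/17) · (8/20) = 9/119 ≈ 0.0756.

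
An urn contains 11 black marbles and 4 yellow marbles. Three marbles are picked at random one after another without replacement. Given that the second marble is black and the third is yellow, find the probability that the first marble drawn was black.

10/13

P(first=black and the second marble is black and the third is yellow) = (11/15)·(10/14)·(4/13) = 44/273.
P(E) = Σ over first color = 44/273 + 22/455 = 22/105.
By Bayes, P(first=black | E) = 44/273 / 22/105 = 10/13 ≈ 0.7692.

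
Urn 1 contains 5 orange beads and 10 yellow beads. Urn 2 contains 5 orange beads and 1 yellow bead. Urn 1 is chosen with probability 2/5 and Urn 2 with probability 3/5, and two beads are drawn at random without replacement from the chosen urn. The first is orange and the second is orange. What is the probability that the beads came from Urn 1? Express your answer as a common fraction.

2/23

P(E | Urn 1) = 2/21; P(E | Urn 2) = 2/3.
P(E) = 2/5·2/21 + 3/5·2/3 = 46/105.
By Bayes' rule, P(Urn 1 | E) = 4/105 / 46/105 = 2/23 ≈ 0.0870.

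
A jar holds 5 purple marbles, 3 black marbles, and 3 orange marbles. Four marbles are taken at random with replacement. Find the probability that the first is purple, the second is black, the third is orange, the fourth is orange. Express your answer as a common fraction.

Multiply the conditional probability of each draw in order, with replacement (the composition resets each draw).
P = (5/11) · (3/11) · (3/11) · (3/11) = 135/14641 ≈ 0.0092.

135/14641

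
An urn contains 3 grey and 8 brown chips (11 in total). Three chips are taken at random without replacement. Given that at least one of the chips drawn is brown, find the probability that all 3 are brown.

14/41

P(all 3 brown) = C(8,3)/C(11,3) = 56/165; P(at least one brown) = 1 − C(3,3)/C(11,3) = 164/165.
Since 'all 3 brown' ⊆ 'at least one brown', P(all 3 | at least one) = 56/165 / 164/165 = 14/41 ≈ 0.3415.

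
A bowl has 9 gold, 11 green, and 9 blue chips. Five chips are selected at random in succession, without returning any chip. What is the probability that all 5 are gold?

Unordered draws without replacement: count favorable combinations over C(29,5).
Favorable = C(9,5) · C(11,0) · C(9,0) = 126; total = C(29,5) = 118755.
P = 126/118755 = 2/1885 ≈ 0.0011.

2/1885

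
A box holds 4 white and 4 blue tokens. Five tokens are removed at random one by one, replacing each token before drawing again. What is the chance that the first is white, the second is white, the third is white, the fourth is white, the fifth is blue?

1/32

Multiply the conditional probability of each draw in order, with replacement (the composition resets each draw).
P = (4/8) · (4/8) · (4/8) · (4/8) · (4/8) = 1/32 ≈ 0.0312.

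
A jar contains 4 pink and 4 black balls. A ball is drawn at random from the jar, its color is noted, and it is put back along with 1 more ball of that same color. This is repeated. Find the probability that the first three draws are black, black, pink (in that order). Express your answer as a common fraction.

1/9

Track the composition after each reinforcement of +1.
P = (4/8) · (5/9) · (4/10) = 1/9 ≈ 0.1111.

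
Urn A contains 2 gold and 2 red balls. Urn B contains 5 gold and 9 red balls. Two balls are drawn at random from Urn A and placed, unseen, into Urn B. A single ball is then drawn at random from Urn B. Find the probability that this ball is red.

Condition on how many of the transferred balls are red (from Urn A: 2 red of 4; then Urn B has 16 total).
  0 red: C(2,0)C(2,2)/C(4,2) = 1/6; then P = 9/16
  1 red: C(2,1)C(2,1)/C(4,2) = 2/3; then P = 10/16
  2 red: C(2,2)C(2,0)/C(4,2) = 1/6; then P = 11/16
P(red from Urn B) = 5/8 ≈ 0.6250.

5/8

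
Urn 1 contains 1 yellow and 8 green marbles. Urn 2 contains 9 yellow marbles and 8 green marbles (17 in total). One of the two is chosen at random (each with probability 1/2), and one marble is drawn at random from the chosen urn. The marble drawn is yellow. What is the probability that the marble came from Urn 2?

81/98

P(yellow | Urn 1) = 1/9; P(yellow | Urn 2) = 9/17.
P(yellow) = 1/2·1/9 + 1/2·9/17 = 49/153.
By Bayes' rule, P(Urn 2 | yellow) = 9/34 / 49/153 = 81/98 ≈ 0.8265.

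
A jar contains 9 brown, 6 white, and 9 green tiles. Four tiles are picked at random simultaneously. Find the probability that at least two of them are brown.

Sum the hypergeometric tail for j = 2,…,4 brown tiles.
Favorable = C(9,2)·C(15,2) + C(9,3)·C(15,1) + C(9,4)·C(15,0) = 5166; total = C(24,4) = 10626.
P = 5166/10626 = 123/253 ≈ 0.4862.

123/253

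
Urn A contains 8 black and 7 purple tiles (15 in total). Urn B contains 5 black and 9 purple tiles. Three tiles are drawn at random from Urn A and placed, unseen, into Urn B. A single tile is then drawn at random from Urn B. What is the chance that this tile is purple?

Condition on how many of the transferred tiles are purple (from Urn A: 7 purple of 15; then Urn B has 17 total).
  0 purple: C(7,0)C(8,3)/C(15,3) = 8/65; then P = 9/17
  1 purple: C(7,1)C(8,2)/C(15,3) = 28/65; then P = 10/17
  2 purple: C(7,2)C(8,1)/C(15,3) = 24/65; then P = 11/17
  3 purple: C(7,3)C(8,0)/C(15,3) = 1/13; then P = 12/17
P(purple from Urn B) = 52/85 ≈ 0.6118.

52/85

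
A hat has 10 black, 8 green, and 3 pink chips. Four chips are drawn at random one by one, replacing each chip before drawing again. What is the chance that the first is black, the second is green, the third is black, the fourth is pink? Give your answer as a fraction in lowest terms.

800/64827

Multiply the conditional probability of each draw in order, with replacement (the composition resets each draw).
P = (10/21) · (8/21) · (10/21) · (3/21) = 800/64827 ≈ 0.0123.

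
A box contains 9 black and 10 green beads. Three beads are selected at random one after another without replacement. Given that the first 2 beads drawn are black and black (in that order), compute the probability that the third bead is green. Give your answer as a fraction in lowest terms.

After removing 2 black, the box has 10 green out of 17 remaining.
P(third is green | given) = 10/17 ≈ 0.5882.

10/17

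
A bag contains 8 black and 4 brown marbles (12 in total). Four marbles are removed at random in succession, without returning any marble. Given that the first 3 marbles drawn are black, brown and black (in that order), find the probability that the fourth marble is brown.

1/3

After removing 2 black, 1 brown, the bag has 3 brown out of 9 remaining.
P(fourth is brown | given) = 3/9 = 1/3 ≈ 0.3333.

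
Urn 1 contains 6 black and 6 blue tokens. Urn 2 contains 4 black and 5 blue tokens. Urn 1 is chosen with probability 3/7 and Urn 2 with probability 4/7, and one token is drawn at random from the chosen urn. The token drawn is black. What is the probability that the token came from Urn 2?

32/59

P(black | Urn 1) = 1/2; P(black | Urn 2) = 4/9.
P(black) = 3/7·1/2 + 4/7·4/9 = 59/126.
By Bayes' rule, P(Urn 2 | black) = 16/63 / 59/126 = 32/59 ≈ 0.5424.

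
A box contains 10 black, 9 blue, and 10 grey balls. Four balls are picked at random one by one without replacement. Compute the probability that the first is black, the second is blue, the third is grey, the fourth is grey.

75/5278

Multiply the conditional probability of each draw in order, without replacement, so each draw removes one from its color and from the total.
P = (10/29) · (9/28) · (10/27) · (9/26) = 75/5278 ≈ 0.0142.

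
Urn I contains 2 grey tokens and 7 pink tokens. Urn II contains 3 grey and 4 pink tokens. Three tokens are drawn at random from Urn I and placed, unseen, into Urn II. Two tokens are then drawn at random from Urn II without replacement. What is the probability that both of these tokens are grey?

61/540

Condition on how many of the transferred tokens are grey (from Urn I: 2 grey of 9; then Urn II has 10 total).
  0 grey: C(2,0)C(7,3)/C(9,3) = 5/12; then P = C(3,2)/C(10,2) = 1/15
  1 grey: C(2,1)C(7,2)/C(9,3) = 1/2; then P = C(4,2)/C(10,2) = 2/15
  2 grey: C(2,2)C(7,1)/C(9,3) = 1/12; then P = C(5,2)/C(10,2) = 2/9
P(both grey) = 61/540 ≈ 0.1130.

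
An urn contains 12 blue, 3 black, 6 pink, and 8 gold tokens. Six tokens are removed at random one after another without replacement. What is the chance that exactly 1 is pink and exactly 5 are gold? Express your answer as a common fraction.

Unordered draws without replacement: count favorable combinations over C(29,6).
Favorable = C(12,0) · C(3,0) · C(6,1) · C(8,5) = 336; total = C(29,6) = 475020.
P = 336/475020 = 4/5655 ≈ 0.0007.

4/5655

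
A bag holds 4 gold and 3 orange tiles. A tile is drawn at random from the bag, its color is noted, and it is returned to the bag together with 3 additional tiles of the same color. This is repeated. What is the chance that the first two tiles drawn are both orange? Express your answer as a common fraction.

9/35

After a orange draw the bag holds 6 orange out of 10.
P = (3/7)·(6/10) = 9/35 ≈ 0.2571.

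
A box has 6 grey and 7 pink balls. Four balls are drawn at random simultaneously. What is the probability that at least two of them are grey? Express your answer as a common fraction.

Sum the hypergeometric tail for j = 2,…,4 grey balls.
Favorable = C(6,2)·C(7,2) + C(6,3)·C(7,1) + C(6,4)·C(7,0) = 470; total = C(13,4) = 715.
P = 470/715 = 94/143 ≈ 0.6573.

94/143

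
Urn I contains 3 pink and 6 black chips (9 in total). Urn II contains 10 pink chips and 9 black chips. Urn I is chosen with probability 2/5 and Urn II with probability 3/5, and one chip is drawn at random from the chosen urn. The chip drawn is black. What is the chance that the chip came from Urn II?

81/157

P(black | Urn I) = 2/3; P(black | Urn II) = 9/19.
P(black) = 2/5·2/3 + 3/5·9/19 = 157/285.
By Bayes' rule, P(Urn II | black) = 27/95 / 157/285 = 81/157 ≈ 0.5159.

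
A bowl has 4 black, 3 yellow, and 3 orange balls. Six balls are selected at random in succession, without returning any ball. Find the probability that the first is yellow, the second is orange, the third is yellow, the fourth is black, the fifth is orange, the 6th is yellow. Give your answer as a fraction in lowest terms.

1/1050

Multiply the conditional probability of each draw in order, without replacement, so each draw removes one from its color and from the total.
P = (3/10) · (3/9) · (2/8) · (4/7) · (2/6) · (1/5) = 1/1050 ≈ 0.0010.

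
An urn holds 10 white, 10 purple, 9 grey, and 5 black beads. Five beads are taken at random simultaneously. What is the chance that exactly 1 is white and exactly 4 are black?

25/139128

Unordered draws without replacement: count favorable combinations over C(34,5).
Favorable = C(10,1) · C(10,0) · C(9,0) · C(5,4) = 50; total = C(34,5) = 278256.
P = 50/278256 = 25/139128 ≈ 0.0002.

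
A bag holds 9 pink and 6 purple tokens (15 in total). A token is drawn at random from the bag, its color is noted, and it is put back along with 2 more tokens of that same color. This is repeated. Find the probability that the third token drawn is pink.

3/5

Sum over the four possibilities for the first two draws (pink/not-pink each), tracking how the pink count and total change by +2 per draw.
P(third is pink) = 3/5 ≈ 0.6000. (In a Pólya urn every draw has the same marginal probability 9/15.)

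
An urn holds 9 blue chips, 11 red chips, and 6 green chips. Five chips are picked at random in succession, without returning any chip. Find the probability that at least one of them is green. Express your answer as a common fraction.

Use the complement: P(at least one green) = 1 − P(no green).
P(none) = C(20,5)/C(26,5) = 15504/65780.
So P = 1 − 15504/65780 = 12569/16445 ≈ 0.7643.

12569/16445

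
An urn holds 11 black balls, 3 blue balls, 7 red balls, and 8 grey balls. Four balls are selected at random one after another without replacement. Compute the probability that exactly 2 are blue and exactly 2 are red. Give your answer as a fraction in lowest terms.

1/377

Unordered draws without replacement: count favorable combinations over C(29,4).
Favorable = C(11,0) · C(3,2) · C(7,2) · C(8,0) = 63; total = C(29,4) = 23751.
P = 63/23751 = 1/377 ≈ 0.0027.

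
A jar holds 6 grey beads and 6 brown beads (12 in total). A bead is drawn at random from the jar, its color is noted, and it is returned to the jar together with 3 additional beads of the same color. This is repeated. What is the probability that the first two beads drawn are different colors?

Either brown then grey, or grey then brown; after the first draw the total is 15.
P = (6/12)·(6/15) + (6/12)·(6/15) = 2/5 ≈ 0.4000.

2/5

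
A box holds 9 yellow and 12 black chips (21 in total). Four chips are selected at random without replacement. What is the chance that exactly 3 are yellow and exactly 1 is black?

16/95

Unordered draws without replacement: count favorable combinations over C(21,4).
Favorable = C(9,3) · C(12,1) = 1008; total = C(21,4) = 5985.
P = 1008/5985 = 16/95 ≈ 0.1684.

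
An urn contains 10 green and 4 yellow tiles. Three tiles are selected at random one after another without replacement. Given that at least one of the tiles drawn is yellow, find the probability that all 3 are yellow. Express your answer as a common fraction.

P(all 3 yellow) = C(4,3)/C(14,3) = 1/91; P(at least one yellow) = 1 − C(10,3)/C(14,3) = 61/91.
Since 'all 3 yellow' ⊆ 'at least one yellow', P(all 3 | at least one) = 1/91 / 61/91 = 1/61 ≈ 0.0164.

1/61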